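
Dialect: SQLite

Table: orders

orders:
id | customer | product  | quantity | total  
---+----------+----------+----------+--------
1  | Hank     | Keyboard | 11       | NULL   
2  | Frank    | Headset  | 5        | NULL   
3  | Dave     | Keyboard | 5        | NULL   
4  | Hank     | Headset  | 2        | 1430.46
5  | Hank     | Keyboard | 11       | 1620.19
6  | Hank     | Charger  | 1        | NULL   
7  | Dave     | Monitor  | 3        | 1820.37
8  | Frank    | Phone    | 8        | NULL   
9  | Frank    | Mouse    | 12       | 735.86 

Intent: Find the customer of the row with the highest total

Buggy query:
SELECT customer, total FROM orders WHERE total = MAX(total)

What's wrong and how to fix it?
Bug: MAX(total) is an aggregate and cannot be used directly in WHERE

Fix: Use a subquery: WHERE total = (SELECT MAX(total) FROM orders)

Corrected query:
SELECT customer, total FROM orders WHERE total = (SELECT MAX(total) FROM orders)

Result:
customer | total  
---------+--------
Dave     | 1820.37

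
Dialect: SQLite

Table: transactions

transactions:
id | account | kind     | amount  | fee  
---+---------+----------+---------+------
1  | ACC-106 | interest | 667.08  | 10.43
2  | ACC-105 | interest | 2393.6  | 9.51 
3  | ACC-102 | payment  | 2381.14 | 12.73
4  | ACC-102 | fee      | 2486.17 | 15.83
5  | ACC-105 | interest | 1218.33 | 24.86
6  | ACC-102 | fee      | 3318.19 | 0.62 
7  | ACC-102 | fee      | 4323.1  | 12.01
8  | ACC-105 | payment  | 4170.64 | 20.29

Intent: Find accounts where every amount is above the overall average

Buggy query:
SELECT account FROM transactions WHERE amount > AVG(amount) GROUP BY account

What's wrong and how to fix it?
Bug: WHERE evaluates per row before aggregation, so AVG() is unavailable

Fix: Use a subquery for AVG and a HAVING MIN(...) filter so the condition holds for every row in the group

Corrected query:
SELECT account FROM transactions GROUP BY account HAVING MIN(amount) > (SELECT AVG(amount) FROM transactions)

Result:
(no rows)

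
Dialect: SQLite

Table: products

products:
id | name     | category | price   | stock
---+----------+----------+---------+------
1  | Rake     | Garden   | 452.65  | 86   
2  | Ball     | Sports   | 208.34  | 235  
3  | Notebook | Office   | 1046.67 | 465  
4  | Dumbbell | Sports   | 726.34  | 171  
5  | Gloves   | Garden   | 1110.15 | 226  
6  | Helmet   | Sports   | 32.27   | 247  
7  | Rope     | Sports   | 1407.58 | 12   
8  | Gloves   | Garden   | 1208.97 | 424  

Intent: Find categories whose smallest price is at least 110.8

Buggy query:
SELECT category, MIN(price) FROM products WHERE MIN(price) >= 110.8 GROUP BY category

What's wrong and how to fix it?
Bug: Aggregates like MIN are computed per group after WHERE runs

Fix: Replace WHERE with HAVING after the GROUP BY

Corrected query:
SELECT category, MIN(price) FROM products GROUP BY category HAVING MIN(price) >= 110.8

Result:
category | MIN(price)
---------+-----------
Garden   | 452.65    
Office   | 1046.67   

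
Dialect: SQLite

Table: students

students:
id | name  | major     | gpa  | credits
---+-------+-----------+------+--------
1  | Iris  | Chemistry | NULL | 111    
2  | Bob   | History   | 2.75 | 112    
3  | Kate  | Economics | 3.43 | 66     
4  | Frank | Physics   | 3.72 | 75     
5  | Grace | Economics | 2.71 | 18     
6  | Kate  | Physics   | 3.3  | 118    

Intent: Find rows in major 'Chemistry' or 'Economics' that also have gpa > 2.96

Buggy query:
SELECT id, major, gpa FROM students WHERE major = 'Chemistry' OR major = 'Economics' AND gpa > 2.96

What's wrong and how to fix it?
Bug: AND binds tighter than OR, so this parses as major = 'Chemistry' OR (major = 'Economics' AND gpa > 2.96)

Fix: Group the OR with parentheses (or use IN), then AND the threshold

Corrected query:
SELECT id, major, gpa FROM students WHERE (major = 'Chemistry' OR major = 'Economics') AND gpa > 2.96

Result:
id | major     | gpa 
---+-----------+-----
3  | Economics | 3.43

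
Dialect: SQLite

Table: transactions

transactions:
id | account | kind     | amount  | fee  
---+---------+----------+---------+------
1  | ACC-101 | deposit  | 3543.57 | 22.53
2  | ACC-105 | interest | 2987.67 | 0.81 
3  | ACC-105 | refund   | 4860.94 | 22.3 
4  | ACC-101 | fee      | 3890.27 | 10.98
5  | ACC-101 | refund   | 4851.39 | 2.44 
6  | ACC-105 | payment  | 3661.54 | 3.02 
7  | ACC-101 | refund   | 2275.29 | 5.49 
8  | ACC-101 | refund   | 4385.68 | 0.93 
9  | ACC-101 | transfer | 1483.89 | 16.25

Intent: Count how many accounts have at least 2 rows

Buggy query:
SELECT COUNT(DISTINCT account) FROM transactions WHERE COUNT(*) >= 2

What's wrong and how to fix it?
Bug: COUNT(*) cannot appear in WHERE; the per-group count doesn't exist yet

Fix: Use a subquery that GROUPs and filters with HAVING, then count its rows

Corrected query:
SELECT COUNT(*) FROM (SELECT account FROM transactions GROUP BY account HAVING COUNT(*) >= 2)

Result:
COUNT(*)
--------
2       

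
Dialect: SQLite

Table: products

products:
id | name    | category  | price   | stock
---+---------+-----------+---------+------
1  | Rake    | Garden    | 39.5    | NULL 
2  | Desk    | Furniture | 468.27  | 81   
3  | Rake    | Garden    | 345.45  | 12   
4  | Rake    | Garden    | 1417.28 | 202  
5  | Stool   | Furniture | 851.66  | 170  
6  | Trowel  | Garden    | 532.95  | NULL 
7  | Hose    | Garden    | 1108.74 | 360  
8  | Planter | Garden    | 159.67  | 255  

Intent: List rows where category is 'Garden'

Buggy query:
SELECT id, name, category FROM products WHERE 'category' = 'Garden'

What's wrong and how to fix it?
Bug: Single quotes denote string literals in SQL; the column name is being compared as a constant string

Fix: Remove the quotes around the column name (or use double quotes for an identifier)

Corrected query:
SELECT id, name, category FROM products WHERE category = 'Garden'

Result:
id | name    | category
---+---------+---------
1  | Rake    | Garden  
3  | Rake    | Garden  
4  | Rake    | Garden  
6  | Trowel  | Garden  
7  | Hose    | Garden  
8  | Planter | Garden  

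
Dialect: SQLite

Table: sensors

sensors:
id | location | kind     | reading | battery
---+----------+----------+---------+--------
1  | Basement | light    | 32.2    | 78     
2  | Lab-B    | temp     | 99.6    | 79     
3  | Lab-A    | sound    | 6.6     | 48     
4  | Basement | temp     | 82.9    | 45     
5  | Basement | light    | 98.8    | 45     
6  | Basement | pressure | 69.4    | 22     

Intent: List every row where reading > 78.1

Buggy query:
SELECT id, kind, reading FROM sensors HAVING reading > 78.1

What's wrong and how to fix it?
Bug: HAVING filters the output of aggregation, but this query has no GROUP BY and no aggregate functions, so SQLite rejects it (HAVING clause on a non-aggregate query); the condition here is per row

Fix: Replace HAVING with WHERE since the condition applies to individual rows

Corrected query:
SELECT id, kind, reading FROM sensors WHERE reading > 78.1

Result:
id | kind  | reading
---+-------+--------
2  | temp  | 99.6   
4  | temp  | 82.9   
5  | light | 98.8   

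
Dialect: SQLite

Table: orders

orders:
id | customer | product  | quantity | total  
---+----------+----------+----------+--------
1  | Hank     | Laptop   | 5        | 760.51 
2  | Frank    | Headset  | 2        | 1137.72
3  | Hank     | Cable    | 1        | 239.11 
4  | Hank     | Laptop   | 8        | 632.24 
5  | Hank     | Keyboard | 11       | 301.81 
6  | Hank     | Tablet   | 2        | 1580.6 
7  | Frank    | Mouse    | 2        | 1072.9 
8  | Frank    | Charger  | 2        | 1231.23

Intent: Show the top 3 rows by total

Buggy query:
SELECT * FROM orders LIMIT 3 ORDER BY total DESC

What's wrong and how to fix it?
Bug: LIMIT must come after ORDER BY

Fix: Sort with ORDER BY, then apply LIMIT

Corrected query:
SELECT * FROM orders ORDER BY total DESC LIMIT 3

Result:
id | customer | product | quantity | total  
---+----------+---------+----------+--------
6  | Hank     | Tablet  | 2        | 1580.6 
8  | Frank    | Charger | 2        | 1231.23
2  | Frank    | Headset | 2        | 1137.72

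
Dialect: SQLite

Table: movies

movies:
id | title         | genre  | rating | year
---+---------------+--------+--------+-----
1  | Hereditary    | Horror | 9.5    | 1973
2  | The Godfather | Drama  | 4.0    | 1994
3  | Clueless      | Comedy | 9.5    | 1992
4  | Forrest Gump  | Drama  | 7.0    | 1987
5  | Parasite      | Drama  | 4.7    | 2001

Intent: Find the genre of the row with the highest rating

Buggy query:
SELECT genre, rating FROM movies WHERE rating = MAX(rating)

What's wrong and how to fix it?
Bug: WHERE is evaluated per row; an aggregate over the whole table isn't defined there

Fix: Wrap MAX in a scalar subquery so WHERE compares against a single value

Corrected query:
SELECT genre, rating FROM movies WHERE rating = (SELECT MAX(rating) FROM movies)

Result:
genre  | rating
-------+-------
Horror | 9.5   
Comedy | 9.5   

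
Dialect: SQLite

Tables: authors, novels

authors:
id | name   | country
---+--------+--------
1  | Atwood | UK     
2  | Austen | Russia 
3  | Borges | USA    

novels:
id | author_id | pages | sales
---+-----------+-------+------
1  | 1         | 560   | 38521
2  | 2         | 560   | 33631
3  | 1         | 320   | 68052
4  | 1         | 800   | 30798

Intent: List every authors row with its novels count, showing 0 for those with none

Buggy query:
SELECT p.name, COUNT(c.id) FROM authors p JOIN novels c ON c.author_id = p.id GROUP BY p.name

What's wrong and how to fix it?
Bug: An inner join excludes parents with zero children

Fix: Switch to LEFT JOIN to retain unmatched parent rows

Corrected query:
SELECT p.name, COUNT(c.id) FROM authors p LEFT JOIN novels c ON c.author_id = p.id GROUP BY p.name

Result:
name   | COUNT(c.id)
-------+------------
Atwood | 3          
Austen | 1          
Borges | 0          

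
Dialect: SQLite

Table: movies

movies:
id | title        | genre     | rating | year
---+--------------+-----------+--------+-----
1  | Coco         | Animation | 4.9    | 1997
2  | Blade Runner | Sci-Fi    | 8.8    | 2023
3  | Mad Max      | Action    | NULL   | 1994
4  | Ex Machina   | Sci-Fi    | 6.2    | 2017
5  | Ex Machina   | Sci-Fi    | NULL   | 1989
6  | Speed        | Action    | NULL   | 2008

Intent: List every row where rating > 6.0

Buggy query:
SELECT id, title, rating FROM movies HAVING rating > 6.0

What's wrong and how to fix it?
Bug: This is a non-aggregate query (no GROUP BY, no aggregates), so in SQLite the HAVING clause is invalid here; a row-level condition belongs in WHERE

Fix: Replace HAVING with WHERE since the condition applies to individual rows

Corrected query:
SELECT id, title, rating FROM movies WHERE rating > 6.0

Result:
id | title        | rating
---+--------------+-------
2  | Blade Runner | 8.8   
4  | Ex Machina   | 6.2   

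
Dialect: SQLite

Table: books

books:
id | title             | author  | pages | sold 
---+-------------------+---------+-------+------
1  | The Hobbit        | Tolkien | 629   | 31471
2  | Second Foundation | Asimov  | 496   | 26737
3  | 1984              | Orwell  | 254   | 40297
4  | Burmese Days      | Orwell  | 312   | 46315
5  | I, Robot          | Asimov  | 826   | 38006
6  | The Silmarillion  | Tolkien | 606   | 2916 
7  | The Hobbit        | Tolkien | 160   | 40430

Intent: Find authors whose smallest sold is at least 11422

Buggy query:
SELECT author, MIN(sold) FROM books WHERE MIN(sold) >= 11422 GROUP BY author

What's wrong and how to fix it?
Bug: MIN() in WHERE is a misuse of aggregate

Fix: Replace WHERE with HAVING after the GROUP BY

Corrected query:
SELECT author, MIN(sold) FROM books GROUP BY author HAVING MIN(sold) >= 11422

Result:
author | MIN(sold)
-------+----------
Asimov | 26737    
Orwell | 40297    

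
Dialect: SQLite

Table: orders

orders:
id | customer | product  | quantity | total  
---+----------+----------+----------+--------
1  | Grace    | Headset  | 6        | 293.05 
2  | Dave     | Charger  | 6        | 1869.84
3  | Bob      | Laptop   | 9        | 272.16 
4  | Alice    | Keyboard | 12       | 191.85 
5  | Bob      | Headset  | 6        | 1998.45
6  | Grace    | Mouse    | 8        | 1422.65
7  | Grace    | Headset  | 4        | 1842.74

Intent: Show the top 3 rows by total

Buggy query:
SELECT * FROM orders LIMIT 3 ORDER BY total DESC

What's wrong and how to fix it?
Bug: LIMIT must come after ORDER BY

Fix: Swap the clauses: ORDER BY first, then LIMIT

Corrected query:
SELECT * FROM orders ORDER BY total DESC LIMIT 3

Result:
id | customer | product | quantity | total  
---+----------+---------+----------+--------
5  | Bob      | Headset | 6        | 1998.45
2  | Dave     | Charger | 6        | 1869.84
7  | Grace    | Headset | 4        | 1842.74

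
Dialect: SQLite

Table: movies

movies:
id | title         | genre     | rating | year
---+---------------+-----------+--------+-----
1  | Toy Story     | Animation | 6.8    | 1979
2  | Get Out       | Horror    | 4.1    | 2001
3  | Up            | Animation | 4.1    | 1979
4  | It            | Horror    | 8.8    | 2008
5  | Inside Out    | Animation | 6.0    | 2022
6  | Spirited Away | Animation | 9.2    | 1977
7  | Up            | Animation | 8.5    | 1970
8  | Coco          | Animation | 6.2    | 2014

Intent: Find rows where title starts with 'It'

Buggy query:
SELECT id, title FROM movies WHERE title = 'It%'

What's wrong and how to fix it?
Bug: '=' compares the literal string including the % character; pattern matching needs LIKE

Fix: Replace '=' with LIKE so 'It%' is treated as a pattern

Corrected query:
SELECT id, title FROM movies WHERE title LIKE 'It%'

Result:
id | title
---+------
4  | It   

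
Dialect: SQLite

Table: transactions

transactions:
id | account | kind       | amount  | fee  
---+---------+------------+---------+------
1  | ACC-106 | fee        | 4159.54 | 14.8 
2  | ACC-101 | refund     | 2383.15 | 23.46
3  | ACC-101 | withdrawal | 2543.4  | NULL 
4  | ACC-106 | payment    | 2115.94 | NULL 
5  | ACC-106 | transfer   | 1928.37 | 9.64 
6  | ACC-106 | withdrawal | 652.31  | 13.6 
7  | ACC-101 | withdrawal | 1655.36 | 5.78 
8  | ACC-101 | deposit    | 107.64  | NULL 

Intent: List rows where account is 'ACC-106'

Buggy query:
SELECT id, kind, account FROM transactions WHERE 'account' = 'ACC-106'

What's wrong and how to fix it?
Bug: 'account' in single quotes is a string literal, not the column; the comparison is literal-vs-literal and never true

Fix: Remove the quotes around the column name (or use double quotes for an identifier)

Corrected query:
SELECT id, kind, account FROM transactions WHERE account = 'ACC-106'

Result:
id | kind       | account
---+------------+--------
1  | fee        | ACC-106
4  | payment    | ACC-106
5  | transfer   | ACC-106
6  | withdrawal | ACC-106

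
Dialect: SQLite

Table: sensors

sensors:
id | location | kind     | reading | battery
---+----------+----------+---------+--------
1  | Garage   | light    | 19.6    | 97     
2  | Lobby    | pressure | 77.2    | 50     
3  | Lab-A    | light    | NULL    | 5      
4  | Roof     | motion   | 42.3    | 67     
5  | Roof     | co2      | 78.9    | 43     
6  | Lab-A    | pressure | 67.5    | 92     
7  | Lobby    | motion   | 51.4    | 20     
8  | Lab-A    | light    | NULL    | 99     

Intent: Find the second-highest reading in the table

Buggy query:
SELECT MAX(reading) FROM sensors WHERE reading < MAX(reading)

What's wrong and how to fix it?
Bug: The inner MAX is an aggregate inside WHERE, which is not allowed

Fix: Put the inner MAX in a scalar subquery

Corrected query:
SELECT MAX(reading) FROM sensors WHERE reading < (SELECT MAX(reading) FROM sensors)

Result:
MAX(reading)
------------
77.2        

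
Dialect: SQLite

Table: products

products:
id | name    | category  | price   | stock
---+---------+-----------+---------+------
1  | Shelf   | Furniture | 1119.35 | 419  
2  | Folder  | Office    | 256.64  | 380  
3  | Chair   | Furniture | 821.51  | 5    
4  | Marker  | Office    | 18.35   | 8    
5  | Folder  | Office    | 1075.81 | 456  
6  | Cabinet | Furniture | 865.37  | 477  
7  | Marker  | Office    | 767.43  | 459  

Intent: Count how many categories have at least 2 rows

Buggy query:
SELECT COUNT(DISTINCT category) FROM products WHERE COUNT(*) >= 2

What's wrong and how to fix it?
Bug: WHERE filters individual rows, not groups, so a group-level COUNT is invalid there

Fix: Group first with HAVING COUNT(*) >= 2, then COUNT the resulting groups

Corrected query:
SELECT COUNT(*) FROM (SELECT category FROM products GROUP BY category HAVING COUNT(*) >= 2)

Result:
COUNT(*)
--------
2       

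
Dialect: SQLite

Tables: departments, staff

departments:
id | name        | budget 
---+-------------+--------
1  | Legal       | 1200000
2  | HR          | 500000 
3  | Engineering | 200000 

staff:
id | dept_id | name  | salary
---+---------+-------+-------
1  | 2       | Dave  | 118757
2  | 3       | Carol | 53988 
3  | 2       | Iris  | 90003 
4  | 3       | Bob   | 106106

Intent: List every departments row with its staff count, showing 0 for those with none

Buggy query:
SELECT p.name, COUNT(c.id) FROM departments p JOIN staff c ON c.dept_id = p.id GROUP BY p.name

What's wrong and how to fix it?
Bug: An inner join excludes parents with zero children

Fix: Switch to LEFT JOIN to retain unmatched parent rows

Corrected query:
SELECT p.name, COUNT(c.id) FROM departments p LEFT JOIN staff c ON c.dept_id = p.id GROUP BY p.name

Result:
name        | COUNT(c.id)
------------+------------
Engineering | 2          
HR          | 2          
Legal       | 0          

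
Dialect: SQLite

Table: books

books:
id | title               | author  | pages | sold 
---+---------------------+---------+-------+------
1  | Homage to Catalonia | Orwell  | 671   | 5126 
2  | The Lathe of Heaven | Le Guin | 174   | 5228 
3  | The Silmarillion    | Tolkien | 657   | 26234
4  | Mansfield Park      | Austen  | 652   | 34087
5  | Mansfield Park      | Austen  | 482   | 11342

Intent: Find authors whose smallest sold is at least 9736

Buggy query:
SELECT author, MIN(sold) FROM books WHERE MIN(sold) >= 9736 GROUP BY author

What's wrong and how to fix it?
Bug: Aggregates like MIN are computed per group after WHERE runs

Fix: Replace WHERE with HAVING after the GROUP BY

Corrected query:
SELECT author, MIN(sold) FROM books GROUP BY author HAVING MIN(sold) >= 9736

Result:
author  | MIN(sold)
--------+----------
Austen  | 11342    
Tolkien | 26234    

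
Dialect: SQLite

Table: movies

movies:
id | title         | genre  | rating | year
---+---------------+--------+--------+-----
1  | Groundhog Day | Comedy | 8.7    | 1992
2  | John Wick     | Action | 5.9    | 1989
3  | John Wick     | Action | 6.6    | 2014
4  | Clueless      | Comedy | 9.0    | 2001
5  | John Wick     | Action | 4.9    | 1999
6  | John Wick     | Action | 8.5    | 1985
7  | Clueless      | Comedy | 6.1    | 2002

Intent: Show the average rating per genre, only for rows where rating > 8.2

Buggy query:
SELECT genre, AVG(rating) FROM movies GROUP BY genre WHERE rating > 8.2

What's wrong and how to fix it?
Bug: Row-level WHERE must come before GROUP BY in the clause order

Fix: Move the WHERE clause before GROUP BY

Corrected query:
SELECT genre, AVG(rating) FROM movies WHERE rating > 8.2 GROUP BY genre

Result:
genre  | AVG(rating)
-------+------------
Action | 8.5        
Comedy | 8.85       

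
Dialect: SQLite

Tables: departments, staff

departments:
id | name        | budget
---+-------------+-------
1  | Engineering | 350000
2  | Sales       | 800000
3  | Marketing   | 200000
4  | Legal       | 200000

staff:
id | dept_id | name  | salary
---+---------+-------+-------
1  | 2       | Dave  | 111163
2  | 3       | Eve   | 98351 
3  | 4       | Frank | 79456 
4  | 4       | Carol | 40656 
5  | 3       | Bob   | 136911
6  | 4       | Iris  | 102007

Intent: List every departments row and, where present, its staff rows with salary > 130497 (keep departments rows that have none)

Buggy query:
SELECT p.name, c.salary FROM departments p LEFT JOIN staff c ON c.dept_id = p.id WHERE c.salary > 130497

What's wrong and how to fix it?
Bug: Filtering c.salary in WHERE discards the NULL rows produced by LEFT JOIN, turning it into an inner join

Fix: Put 'c.salary > 130497' in the JOIN's ON clause instead of WHERE

Corrected query:
SELECT p.name, c.salary FROM departments p LEFT JOIN staff c ON c.dept_id = p.id AND c.salary > 130497

Result:
name        | salary
------------+-------
Engineering | NULL  
Sales       | NULL  
Marketing   | 136911
Legal       | NULL  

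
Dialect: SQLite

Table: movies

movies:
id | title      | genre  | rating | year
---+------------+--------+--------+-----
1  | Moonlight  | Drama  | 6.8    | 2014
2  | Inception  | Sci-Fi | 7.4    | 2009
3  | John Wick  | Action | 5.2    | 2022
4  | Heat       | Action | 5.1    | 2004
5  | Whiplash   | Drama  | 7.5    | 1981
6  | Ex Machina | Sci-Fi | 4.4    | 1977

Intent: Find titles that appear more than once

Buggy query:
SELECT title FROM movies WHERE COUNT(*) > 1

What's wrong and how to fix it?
Bug: COUNT(*) is an aggregate and cannot be used in WHERE

Fix: Group first, then use HAVING for the count condition

Corrected query:
SELECT title FROM movies GROUP BY title HAVING COUNT(*) > 1

Result:
(no rows)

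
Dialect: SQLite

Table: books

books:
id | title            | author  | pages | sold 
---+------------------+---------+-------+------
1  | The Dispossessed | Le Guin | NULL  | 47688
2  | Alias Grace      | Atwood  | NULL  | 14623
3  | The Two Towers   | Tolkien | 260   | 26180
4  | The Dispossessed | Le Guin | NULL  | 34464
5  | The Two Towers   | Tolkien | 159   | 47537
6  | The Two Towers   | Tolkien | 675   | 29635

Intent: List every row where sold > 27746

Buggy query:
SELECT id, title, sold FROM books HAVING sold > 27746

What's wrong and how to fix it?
Bug: This is a non-aggregate query (no GROUP BY, no aggregates), so in SQLite the HAVING clause is invalid here; a row-level condition belongs in WHERE

Fix: Use WHERE for row-level filtering

Corrected query:
SELECT id, title, sold FROM books WHERE sold > 27746

Result:
id | title            | sold 
---+------------------+------
1  | The Dispossessed | 47688
4  | The Dispossessed | 34464
5  | The Two Towers   | 47537
6  | The Two Towers   | 29635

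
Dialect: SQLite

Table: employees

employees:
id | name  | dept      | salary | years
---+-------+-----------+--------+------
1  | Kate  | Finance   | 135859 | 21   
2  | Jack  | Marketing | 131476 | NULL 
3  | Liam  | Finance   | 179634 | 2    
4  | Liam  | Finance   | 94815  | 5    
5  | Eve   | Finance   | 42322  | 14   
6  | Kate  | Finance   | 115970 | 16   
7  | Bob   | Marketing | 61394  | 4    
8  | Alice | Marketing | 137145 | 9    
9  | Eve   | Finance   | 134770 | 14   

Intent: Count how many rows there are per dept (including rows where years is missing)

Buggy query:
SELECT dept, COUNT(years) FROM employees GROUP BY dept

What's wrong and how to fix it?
Bug: COUNT(years) skips NULLs, so groups with missing years are undercounted

Fix: Use COUNT(*) to count all rows regardless of NULL

Corrected query:
SELECT dept, COUNT(*) FROM employees GROUP BY dept

Result:
dept      | COUNT(*)
----------+---------
Finance   | 6       
Marketing | 3       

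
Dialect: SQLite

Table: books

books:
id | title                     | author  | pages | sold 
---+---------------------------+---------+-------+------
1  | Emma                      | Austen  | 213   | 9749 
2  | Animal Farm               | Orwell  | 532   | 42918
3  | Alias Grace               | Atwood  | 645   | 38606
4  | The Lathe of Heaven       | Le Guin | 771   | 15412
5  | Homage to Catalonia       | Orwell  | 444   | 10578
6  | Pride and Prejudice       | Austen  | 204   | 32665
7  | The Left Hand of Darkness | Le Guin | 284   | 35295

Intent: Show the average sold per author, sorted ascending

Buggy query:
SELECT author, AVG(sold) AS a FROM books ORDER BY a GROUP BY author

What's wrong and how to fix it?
Bug: GROUP BY must precede ORDER BY

Fix: Reorder: SELECT … FROM … GROUP BY … ORDER BY …

Corrected query:
SELECT author, AVG(sold) AS a FROM books GROUP BY author ORDER BY a

Result:
author  | a      
--------+--------
Austen  | 21207  
Le Guin | 25353.5
Orwell  | 26748  
Atwood  | 38606  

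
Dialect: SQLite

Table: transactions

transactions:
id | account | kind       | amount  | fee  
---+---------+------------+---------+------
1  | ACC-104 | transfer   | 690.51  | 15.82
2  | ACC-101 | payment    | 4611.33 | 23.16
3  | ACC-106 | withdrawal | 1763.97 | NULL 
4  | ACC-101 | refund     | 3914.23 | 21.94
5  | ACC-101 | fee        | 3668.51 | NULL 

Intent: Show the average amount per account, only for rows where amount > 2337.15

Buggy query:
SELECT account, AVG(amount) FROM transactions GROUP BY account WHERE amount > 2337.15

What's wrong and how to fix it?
Bug: WHERE cannot follow GROUP BY

Fix: Place WHERE between FROM and GROUP BY

Corrected query:
SELECT account, AVG(amount) FROM transactions WHERE amount > 2337.15 GROUP BY account

Result:
account | AVG(amount)
--------+------------
ACC-101 | 4064.69    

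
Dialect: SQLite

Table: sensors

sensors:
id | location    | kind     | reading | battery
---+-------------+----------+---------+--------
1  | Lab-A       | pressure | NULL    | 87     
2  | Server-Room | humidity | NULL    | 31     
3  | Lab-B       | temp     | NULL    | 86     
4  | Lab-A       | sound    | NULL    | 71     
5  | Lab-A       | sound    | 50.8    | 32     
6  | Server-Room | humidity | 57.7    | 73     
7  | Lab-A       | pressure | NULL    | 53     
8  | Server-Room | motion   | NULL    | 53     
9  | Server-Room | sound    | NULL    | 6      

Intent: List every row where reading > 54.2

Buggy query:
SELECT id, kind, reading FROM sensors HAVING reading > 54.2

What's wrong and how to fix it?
Bug: HAVING filters the output of aggregation, but this query has no GROUP BY and no aggregate functions, so SQLite rejects it (HAVING clause on a non-aggregate query); the condition here is per row

Fix: Use WHERE for row-level filtering

Corrected query:
SELECT id, kind, reading FROM sensors WHERE reading > 54.2

Result:
id | kind     | reading
---+----------+--------
6  | humidity | 57.7   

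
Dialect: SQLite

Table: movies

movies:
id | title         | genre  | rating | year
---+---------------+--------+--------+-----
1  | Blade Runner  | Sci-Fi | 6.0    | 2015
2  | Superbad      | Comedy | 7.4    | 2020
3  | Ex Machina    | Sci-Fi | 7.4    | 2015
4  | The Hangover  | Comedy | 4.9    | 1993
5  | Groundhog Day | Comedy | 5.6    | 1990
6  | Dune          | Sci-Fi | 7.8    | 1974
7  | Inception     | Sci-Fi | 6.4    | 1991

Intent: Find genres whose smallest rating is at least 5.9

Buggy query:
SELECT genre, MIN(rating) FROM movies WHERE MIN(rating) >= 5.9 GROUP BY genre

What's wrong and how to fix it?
Bug: Aggregates like MIN are computed per group after WHERE runs

Fix: Use HAVING for the per-group MIN condition

Corrected query:
SELECT genre, MIN(rating) FROM movies GROUP BY genre HAVING MIN(rating) >= 5.9

Result:
genre  | MIN(rating)
-------+------------
Sci-Fi | 6          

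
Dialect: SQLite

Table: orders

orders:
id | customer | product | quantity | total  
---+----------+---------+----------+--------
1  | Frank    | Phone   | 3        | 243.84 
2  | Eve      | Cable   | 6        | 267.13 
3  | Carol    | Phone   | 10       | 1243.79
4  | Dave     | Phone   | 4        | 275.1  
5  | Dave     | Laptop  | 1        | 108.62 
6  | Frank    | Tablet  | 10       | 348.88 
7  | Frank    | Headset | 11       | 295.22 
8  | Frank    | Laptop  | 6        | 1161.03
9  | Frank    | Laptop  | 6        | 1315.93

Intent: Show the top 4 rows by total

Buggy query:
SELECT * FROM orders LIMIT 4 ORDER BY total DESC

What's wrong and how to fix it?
Bug: ORDER BY cannot follow LIMIT; LIMIT is the final clause

Fix: Sort with ORDER BY, then apply LIMIT

Corrected query:
SELECT * FROM orders ORDER BY total DESC LIMIT 4

Result:
id | customer | product | quantity | total  
---+----------+---------+----------+--------
9  | Frank    | Laptop  | 6        | 1315.93
3  | Carol    | Phone   | 10       | 1243.79
8  | Frank    | Laptop  | 6        | 1161.03
6  | Frank    | Tablet  | 10       | 348.88 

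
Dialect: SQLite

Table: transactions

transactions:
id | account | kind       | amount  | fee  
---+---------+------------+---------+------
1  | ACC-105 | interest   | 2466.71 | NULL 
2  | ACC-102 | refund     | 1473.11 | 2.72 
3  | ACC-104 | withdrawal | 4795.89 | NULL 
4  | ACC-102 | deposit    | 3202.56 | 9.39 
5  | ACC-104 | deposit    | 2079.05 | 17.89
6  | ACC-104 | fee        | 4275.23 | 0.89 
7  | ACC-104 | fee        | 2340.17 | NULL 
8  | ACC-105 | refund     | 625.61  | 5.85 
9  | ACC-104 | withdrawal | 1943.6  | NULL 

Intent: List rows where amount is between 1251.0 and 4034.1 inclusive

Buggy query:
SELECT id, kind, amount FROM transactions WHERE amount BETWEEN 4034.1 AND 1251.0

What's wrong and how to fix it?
Bug: The bounds are reversed; BETWEEN a AND b requires a <= b to match anything

Fix: Swap the bounds so the smaller value comes first

Corrected query:
SELECT id, kind, amount FROM transactions WHERE amount BETWEEN 1251.0 AND 4034.1

Result:
id | kind       | amount 
---+------------+--------
1  | interest   | 2466.71
2  | refund     | 1473.11
4  | deposit    | 3202.56
5  | deposit    | 2079.05
7  | fee        | 2340.17
9  | withdrawal | 1943.6 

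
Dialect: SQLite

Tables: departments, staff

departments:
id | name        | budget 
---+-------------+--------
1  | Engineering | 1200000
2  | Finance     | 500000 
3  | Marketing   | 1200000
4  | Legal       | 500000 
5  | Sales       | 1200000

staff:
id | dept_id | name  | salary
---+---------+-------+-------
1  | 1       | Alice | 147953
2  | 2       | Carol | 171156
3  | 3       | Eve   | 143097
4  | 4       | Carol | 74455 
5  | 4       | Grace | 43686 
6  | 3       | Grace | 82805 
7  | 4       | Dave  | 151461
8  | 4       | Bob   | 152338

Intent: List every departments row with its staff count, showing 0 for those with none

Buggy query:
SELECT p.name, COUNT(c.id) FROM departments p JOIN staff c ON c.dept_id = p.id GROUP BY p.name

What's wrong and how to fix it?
Bug: INNER JOIN drops departments rows that have no matching staff rows

Fix: Switch to LEFT JOIN to retain unmatched parent rows

Corrected query:
SELECT p.name, COUNT(c.id) FROM departments p LEFT JOIN staff c ON c.dept_id = p.id GROUP BY p.name

Result:
name        | COUNT(c.id)
------------+------------
Engineering | 1          
Finance     | 1          
Legal       | 4          
Marketing   | 2          
Sales       | 0          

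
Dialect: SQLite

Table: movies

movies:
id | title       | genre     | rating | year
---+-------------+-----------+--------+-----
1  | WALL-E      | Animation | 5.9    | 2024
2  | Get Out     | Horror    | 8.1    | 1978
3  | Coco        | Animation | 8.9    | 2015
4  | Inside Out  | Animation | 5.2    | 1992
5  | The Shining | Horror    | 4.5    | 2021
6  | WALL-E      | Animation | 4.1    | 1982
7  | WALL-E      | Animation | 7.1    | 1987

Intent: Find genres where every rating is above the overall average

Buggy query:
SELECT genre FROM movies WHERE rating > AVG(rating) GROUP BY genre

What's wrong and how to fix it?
Bug: WHERE evaluates per row before aggregation, so AVG() is unavailable

Fix: Compute the overall average in a scalar subquery and compare each group's MIN against it in HAVING

Corrected query:
SELECT genre FROM movies GROUP BY genre HAVING MIN(rating) > (SELECT AVG(rating) FROM movies)

Result:
(no rows)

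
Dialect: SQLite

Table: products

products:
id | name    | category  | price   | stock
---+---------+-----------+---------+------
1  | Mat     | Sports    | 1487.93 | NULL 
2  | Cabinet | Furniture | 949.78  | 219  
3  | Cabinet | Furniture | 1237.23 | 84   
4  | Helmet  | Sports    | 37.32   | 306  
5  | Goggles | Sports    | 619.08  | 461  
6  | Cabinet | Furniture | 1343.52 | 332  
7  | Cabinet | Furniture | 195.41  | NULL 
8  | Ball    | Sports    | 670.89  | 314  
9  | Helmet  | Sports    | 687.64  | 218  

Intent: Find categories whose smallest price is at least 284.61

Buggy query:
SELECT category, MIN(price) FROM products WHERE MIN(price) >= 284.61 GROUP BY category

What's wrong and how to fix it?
Bug: Aggregates like MIN are computed per group after WHERE runs

Fix: Use HAVING for the per-group MIN condition

Corrected query:
SELECT category, MIN(price) FROM products GROUP BY category HAVING MIN(price) >= 284.61

Result:
(no rows)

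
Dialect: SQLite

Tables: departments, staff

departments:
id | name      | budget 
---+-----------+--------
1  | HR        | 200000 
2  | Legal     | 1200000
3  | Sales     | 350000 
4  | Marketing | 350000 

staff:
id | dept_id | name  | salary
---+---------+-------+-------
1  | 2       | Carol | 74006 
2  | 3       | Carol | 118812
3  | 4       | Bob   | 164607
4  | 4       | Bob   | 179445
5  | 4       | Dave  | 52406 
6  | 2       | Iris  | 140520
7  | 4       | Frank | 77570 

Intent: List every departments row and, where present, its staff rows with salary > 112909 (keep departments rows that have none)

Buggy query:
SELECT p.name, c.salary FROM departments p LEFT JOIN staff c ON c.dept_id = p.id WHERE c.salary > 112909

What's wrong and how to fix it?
Bug: Filtering c.salary in WHERE discards the NULL rows produced by LEFT JOIN, turning it into an inner join

Fix: Move the right-table condition into the ON clause so unmatched parents are kept

Corrected query:
SELECT p.name, c.salary FROM departments p LEFT JOIN staff c ON c.dept_id = p.id AND c.salary > 112909

Result:
name      | salary
----------+-------
HR        | NULL  
Legal     | 140520
Sales     | 118812
Marketing | 164607
Marketing | 179445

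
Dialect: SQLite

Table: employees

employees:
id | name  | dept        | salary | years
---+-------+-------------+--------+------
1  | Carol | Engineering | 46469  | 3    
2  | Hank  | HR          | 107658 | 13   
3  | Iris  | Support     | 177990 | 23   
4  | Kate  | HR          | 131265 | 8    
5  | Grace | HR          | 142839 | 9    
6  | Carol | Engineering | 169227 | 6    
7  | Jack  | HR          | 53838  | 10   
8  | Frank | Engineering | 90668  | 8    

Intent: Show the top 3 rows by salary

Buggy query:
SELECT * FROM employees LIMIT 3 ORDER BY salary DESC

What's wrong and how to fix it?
Bug: ORDER BY cannot follow LIMIT; LIMIT is the final clause

Fix: Swap the clauses: ORDER BY first, then LIMIT

Corrected query:
SELECT * FROM employees ORDER BY salary DESC LIMIT 3

Result:
id | name  | dept        | salary | years
---+-------+-------------+--------+------
3  | Iris  | Support     | 177990 | 23   
6  | Carol | Engineering | 169227 | 6    
5  | Grace | HR          | 142839 | 9    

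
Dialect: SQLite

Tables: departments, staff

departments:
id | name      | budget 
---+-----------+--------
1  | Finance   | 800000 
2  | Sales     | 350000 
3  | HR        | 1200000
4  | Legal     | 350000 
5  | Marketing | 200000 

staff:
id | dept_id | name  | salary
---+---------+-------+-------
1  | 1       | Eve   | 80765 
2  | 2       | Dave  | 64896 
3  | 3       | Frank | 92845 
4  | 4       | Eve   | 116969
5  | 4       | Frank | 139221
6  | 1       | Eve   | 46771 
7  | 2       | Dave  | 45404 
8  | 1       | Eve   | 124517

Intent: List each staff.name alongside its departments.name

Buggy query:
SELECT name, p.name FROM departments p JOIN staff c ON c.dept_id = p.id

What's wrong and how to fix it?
Bug: Both tables have a 'name' column; the unqualified reference is ambiguous

Fix: Prefix ambiguous columns with the table alias

Corrected query:
SELECT c.name, p.name FROM departments p JOIN staff c ON c.dept_id = p.id

Result:
name  | name   
------+--------
Eve   | Finance
Dave  | Sales  
Frank | HR     
Eve   | Legal  
Frank | Legal  
Eve   | Finance
Dave  | Sales  
Eve   | Finance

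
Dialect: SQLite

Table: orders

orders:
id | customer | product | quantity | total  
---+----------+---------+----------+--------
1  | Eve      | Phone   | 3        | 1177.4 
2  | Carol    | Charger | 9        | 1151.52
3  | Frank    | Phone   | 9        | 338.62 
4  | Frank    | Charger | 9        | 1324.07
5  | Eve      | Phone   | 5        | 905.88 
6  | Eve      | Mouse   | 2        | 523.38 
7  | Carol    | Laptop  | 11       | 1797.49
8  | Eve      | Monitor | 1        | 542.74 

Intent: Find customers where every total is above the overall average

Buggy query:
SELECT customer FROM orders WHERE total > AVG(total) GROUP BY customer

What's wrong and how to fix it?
Bug: AVG() is an aggregate; it can't sit directly in WHERE

Fix: Compute the overall average in a scalar subquery and compare each group's MIN against it in HAVING

Corrected query:
SELECT customer FROM orders GROUP BY customer HAVING MIN(total) > (SELECT AVG(total) FROM orders)

Result:
customer
--------
Carol   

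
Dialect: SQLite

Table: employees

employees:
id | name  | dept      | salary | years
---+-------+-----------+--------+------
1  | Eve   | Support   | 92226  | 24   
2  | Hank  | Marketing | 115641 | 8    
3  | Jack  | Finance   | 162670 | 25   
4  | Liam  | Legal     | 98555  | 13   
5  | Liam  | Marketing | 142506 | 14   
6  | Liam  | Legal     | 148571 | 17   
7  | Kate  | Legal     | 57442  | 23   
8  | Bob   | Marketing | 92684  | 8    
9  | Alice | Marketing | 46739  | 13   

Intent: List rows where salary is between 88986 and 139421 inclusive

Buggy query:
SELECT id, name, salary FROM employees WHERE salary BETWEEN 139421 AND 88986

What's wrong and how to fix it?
Bug: The bounds are reversed; BETWEEN a AND b requires a <= b to match anything

Fix: Write BETWEEN 88986 AND 139421

Corrected query:
SELECT id, name, salary FROM employees WHERE salary BETWEEN 88986 AND 139421

Result:
id | name | salary
---+------+-------
1  | Eve  | 92226 
2  | Hank | 115641
4  | Liam | 98555 
8  | Bob  | 92684 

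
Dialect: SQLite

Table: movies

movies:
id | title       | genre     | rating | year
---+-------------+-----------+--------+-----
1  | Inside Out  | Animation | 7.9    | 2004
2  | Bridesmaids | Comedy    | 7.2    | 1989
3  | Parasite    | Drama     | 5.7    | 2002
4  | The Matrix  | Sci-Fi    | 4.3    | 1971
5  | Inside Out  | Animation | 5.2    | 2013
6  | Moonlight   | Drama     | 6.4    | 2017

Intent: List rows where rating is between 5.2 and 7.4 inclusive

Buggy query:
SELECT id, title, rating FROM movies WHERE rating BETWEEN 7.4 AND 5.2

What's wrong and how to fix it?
Bug: BETWEEN expects the lower bound first; with 7.4 AND 5.2 the range is empty

Fix: Swap the bounds so the smaller value comes first

Corrected query:
SELECT id, title, rating FROM movies WHERE rating BETWEEN 5.2 AND 7.4

Result:
id | title       | rating
---+-------------+-------
2  | Bridesmaids | 7.2   
3  | Parasite    | 5.7   
5  | Inside Out  | 5.2   
6  | Moonlight   | 6.4   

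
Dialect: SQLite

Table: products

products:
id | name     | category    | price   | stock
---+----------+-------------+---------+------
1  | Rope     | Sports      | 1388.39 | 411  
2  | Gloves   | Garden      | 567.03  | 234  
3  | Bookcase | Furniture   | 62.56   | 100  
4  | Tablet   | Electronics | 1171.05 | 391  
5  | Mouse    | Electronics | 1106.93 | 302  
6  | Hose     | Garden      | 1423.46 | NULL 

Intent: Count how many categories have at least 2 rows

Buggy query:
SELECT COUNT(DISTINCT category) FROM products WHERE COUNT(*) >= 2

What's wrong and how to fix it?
Bug: COUNT(*) cannot appear in WHERE; the per-group count doesn't exist yet

Fix: Use a subquery that GROUPs and filters with HAVING, then count its rows

Corrected query:
SELECT COUNT(*) FROM (SELECT category FROM products GROUP BY category HAVING COUNT(*) >= 2)

Result:
COUNT(*)
--------
2       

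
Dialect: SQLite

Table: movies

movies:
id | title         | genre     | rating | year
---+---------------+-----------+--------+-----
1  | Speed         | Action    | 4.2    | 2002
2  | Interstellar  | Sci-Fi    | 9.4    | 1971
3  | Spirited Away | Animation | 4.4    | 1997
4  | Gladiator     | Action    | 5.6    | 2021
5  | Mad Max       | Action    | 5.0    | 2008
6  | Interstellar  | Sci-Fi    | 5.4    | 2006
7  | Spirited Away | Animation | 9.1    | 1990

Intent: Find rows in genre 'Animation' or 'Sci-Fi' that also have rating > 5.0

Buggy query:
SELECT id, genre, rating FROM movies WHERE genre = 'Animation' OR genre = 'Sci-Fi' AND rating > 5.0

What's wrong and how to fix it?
Bug: AND binds tighter than OR, so this parses as genre = 'Animation' OR (genre = 'Sci-Fi' AND rating > 5.0)

Fix: Add parentheses around the OR so the AND applies to both alternatives

Corrected query:
SELECT id, genre, rating FROM movies WHERE (genre = 'Animation' OR genre = 'Sci-Fi') AND rating > 5.0

Result:
id | genre     | rating
---+-----------+-------
2  | Sci-Fi    | 9.4   
6  | Sci-Fi    | 5.4   
7  | Animation | 9.1   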